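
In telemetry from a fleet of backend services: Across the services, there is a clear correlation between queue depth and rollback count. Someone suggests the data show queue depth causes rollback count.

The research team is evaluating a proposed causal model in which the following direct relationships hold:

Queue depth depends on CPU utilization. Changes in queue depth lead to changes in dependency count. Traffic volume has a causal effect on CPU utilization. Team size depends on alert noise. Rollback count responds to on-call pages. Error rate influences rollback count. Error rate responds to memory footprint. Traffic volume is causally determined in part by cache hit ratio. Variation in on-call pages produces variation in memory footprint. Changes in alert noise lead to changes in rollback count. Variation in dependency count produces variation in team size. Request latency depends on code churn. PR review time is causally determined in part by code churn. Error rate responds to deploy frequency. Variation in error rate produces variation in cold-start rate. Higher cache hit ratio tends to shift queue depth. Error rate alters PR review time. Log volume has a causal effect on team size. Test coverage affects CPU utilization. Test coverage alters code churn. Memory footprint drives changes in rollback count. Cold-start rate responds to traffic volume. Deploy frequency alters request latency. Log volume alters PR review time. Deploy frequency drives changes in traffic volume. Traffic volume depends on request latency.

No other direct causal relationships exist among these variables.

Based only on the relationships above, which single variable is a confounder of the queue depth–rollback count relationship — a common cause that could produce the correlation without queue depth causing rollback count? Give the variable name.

Deploy frequency has a causal path to queue depth (deploy frequency → traffic volume → CPU utilization → queue depth) and a separate causal path to rollback count (deploy frequency → error rate → rollback count), so it is a common cause of both.
No stated relationship gives queue depth a causal route to rollback count, so the correlation is explained by the shared upstream cause rather than a direct effect.

deploy frequency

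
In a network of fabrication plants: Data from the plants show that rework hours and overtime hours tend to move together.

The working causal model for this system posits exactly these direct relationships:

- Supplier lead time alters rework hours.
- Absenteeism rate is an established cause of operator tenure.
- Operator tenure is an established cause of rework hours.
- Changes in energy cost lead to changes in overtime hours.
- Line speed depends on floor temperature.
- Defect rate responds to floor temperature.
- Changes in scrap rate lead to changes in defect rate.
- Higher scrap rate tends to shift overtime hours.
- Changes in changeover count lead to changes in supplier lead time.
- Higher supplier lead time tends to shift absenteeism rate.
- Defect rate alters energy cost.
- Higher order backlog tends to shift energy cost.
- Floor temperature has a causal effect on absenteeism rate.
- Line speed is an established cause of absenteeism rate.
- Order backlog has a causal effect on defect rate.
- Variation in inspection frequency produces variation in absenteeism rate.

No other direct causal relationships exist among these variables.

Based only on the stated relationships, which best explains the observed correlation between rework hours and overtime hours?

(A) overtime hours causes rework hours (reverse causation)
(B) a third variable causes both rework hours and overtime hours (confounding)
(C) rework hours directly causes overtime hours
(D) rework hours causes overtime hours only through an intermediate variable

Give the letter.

B

Floor temperature causes rework hours (floor temperature → absenteeism rate → operator tenure → rework hours) and overtime hours (floor temperature → defect rate → energy cost → overtime hours) — a common cause creating the correlation.
There is no stated path from rework hours to overtime hours or from overtime hours to rework hours, so neither direct nor reverse causation applies.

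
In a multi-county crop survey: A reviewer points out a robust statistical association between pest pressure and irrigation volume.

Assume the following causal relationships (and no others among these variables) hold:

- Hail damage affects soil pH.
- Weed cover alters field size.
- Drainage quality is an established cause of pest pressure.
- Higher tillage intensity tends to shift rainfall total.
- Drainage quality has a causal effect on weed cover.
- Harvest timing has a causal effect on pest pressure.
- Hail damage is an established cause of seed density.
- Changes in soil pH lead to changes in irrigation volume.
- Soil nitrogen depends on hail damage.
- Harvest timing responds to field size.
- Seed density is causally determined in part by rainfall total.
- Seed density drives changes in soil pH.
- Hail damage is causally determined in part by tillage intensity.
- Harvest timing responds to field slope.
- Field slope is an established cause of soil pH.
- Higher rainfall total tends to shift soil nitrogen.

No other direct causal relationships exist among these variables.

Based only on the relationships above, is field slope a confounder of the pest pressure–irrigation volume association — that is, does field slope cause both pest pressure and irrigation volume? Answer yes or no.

Field slope has a causal path to pest pressure (field slope → harvest timing → pest pressure) and to irrigation volume (field slope → soil pH → irrigation volume), so it is a common cause of both — a confounder.

yes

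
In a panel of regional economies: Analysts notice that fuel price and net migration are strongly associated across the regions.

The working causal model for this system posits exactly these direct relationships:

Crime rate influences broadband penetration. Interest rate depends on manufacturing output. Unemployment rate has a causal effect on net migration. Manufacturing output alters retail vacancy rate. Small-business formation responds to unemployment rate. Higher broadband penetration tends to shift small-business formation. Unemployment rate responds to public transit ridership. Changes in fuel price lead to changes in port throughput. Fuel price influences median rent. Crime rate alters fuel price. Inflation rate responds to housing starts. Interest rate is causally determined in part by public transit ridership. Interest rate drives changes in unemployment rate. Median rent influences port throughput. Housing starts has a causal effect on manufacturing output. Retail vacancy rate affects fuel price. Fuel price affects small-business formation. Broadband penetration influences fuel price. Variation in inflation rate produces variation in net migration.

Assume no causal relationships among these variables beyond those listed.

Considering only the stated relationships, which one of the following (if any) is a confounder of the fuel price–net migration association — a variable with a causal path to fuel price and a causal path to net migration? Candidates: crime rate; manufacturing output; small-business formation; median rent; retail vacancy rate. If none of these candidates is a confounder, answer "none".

manufacturing output

Manufacturing output causes fuel price (manufacturing output → retail vacancy rate → fuel price) and also causes net migration (manufacturing output → interest rate → unemployment rate → net migration); it is a common cause of both.
Each of the other candidates lacks a causal path to at least one of fuel price and net migration, so they do not confound the relationship.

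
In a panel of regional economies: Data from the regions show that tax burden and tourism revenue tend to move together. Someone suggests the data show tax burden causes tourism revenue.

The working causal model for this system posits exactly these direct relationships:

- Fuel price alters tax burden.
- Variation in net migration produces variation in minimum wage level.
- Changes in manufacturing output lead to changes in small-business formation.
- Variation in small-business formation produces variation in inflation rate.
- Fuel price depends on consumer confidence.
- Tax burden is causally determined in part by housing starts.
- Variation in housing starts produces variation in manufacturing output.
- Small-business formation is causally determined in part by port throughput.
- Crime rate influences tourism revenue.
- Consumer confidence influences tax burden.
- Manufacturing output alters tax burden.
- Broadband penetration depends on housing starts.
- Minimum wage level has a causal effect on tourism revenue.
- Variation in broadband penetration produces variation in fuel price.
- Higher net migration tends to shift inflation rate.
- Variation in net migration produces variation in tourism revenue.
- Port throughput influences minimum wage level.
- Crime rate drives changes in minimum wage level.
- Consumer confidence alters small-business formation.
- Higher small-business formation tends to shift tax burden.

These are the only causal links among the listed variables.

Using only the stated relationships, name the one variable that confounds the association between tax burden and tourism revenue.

port throughput

Port throughput has a causal path to tax burden (port throughput → small-business formation → tax burden) and a separate causal path to tourism revenue (port throughput → minimum wage level → tourism revenue), so it is a common cause of both.
No stated relationship gives tax burden a causal route to tourism revenue, so the correlation is explained by the shared upstream cause rather than a direct effect.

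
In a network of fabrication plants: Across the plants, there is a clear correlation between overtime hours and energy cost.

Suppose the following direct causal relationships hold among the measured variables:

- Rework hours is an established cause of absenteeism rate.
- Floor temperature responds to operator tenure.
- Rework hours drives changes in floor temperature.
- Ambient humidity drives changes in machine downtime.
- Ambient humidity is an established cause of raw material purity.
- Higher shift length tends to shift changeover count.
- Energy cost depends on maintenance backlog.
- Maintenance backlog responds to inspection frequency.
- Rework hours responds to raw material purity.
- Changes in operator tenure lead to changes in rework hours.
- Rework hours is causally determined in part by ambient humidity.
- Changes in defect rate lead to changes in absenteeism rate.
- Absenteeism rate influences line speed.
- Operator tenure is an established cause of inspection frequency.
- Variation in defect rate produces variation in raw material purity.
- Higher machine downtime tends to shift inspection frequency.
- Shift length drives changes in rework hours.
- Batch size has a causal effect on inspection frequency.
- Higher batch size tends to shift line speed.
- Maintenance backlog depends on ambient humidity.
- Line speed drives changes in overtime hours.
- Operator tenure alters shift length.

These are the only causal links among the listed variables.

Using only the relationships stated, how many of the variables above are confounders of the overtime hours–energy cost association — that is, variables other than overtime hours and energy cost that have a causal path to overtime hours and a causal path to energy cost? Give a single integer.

3

The common causes are: ambient humidity (to overtime hours via ambient humidity → rework hours → absenteeism rate → line speed → overtime hours; to energy cost via ambient humidity → maintenance backlog → energy cost); batch size (to overtime hours via batch size → line speed → overtime hours; to energy cost via batch size → inspection frequency → maintenance backlog → energy cost); operator tenure (to overtime hours via operator tenure → rework hours → absenteeism rate → line speed → overtime hours; to energy cost via operator tenure → inspection frequency → maintenance backlog → energy cost).
Every other variable lacks a causal path to at least one of overtime hours and energy cost.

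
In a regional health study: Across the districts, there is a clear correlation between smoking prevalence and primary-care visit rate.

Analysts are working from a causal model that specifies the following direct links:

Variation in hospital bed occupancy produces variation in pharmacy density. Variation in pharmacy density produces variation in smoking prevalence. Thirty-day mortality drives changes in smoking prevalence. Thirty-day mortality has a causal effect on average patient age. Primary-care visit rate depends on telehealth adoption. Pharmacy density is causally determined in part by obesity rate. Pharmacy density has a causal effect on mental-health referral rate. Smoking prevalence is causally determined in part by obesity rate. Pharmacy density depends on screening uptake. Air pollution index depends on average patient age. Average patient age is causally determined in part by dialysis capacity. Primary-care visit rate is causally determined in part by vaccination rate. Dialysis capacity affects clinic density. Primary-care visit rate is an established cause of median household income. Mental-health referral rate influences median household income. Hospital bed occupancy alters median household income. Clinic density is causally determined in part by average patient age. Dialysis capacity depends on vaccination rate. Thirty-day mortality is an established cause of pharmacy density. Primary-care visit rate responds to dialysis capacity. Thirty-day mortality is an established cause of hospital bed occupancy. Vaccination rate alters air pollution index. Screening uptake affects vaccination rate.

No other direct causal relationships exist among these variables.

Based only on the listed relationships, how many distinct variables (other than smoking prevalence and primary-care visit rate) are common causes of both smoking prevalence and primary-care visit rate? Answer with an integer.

The common causes are: screening uptake (to smoking prevalence via screening uptake → pharmacy density → smoking prevalence; to primary-care visit rate via screening uptake → vaccination rate → primary-care visit rate).
Every other variable lacks a causal path to at least one of smoking prevalence and primary-care visit rate.

1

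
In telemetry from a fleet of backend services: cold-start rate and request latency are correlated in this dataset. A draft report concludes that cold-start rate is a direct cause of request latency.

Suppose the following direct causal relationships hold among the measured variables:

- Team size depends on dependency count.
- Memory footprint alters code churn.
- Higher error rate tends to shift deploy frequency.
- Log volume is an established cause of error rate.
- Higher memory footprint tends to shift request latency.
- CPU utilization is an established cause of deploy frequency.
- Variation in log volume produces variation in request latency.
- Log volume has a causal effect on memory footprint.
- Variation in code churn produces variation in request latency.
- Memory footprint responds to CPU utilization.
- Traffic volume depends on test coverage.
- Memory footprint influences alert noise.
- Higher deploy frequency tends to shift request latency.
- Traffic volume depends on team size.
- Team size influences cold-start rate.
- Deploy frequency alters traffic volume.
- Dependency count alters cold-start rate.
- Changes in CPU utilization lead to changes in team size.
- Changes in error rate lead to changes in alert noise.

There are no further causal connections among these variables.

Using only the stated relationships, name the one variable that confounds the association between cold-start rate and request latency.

CPU utilization has a causal path to cold-start rate (CPU utilization → team size → cold-start rate) and a separate causal path to request latency (CPU utilization → deploy frequency → request latency), so it is a common cause of both.
No stated relationship gives cold-start rate a causal route to request latency, so the correlation is explained by the shared upstream cause rather than a direct effect.

CPU utilization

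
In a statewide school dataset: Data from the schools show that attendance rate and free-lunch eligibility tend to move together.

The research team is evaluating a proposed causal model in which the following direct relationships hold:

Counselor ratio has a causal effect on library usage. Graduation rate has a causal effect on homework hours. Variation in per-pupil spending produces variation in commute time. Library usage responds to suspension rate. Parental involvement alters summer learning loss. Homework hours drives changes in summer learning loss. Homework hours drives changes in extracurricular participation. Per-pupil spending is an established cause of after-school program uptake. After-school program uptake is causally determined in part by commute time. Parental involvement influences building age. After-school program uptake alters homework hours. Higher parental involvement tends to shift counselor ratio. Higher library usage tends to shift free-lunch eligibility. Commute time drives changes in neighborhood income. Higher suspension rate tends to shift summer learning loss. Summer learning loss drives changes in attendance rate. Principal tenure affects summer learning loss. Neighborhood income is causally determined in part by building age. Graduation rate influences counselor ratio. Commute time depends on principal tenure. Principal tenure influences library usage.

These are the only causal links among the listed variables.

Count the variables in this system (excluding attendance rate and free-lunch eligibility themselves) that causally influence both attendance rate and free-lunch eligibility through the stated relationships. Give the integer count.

4

The common causes are: graduation rate (to attendance rate via graduation rate → homework hours → summer learning loss → attendance rate; to free-lunch eligibility via graduation rate → counselor ratio → library usage → free-lunch eligibility); parental involvement (to attendance rate via parental involvement → summer learning loss → attendance rate; to free-lunch eligibility via parental involvement → counselor ratio → library usage → free-lunch eligibility); principal tenure (to attendance rate via principal tenure → summer learning loss → attendance rate; to free-lunch eligibility via principal tenure → library usage → free-lunch eligibility); suspension rate (to attendance rate via suspension rate → summer learning loss → attendance rate; to free-lunch eligibility via suspension rate → library usage → free-lunch eligibility).
Every other variable lacks a causal path to at least one of attendance rate and free-lunch eligibility.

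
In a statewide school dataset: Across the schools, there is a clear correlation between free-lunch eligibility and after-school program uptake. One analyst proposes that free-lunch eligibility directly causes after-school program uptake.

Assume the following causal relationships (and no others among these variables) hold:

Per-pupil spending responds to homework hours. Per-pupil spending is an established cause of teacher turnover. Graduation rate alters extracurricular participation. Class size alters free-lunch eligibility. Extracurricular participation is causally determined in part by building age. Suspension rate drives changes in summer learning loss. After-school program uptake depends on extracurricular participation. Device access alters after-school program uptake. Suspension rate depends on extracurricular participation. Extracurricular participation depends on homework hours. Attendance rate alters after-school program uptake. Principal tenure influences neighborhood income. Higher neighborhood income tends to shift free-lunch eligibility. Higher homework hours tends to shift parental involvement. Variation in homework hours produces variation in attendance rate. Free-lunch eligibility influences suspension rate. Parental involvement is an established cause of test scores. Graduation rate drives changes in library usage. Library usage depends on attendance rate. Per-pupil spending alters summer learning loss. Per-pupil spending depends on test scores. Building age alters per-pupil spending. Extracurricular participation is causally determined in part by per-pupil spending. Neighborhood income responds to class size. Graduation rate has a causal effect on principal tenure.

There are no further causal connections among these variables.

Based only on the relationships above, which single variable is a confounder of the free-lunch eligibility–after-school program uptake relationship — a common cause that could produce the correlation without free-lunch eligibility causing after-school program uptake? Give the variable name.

graduation rate

Graduation rate has a causal path to free-lunch eligibility (graduation rate → principal tenure → neighborhood income → free-lunch eligibility) and a separate causal path to after-school program uptake (graduation rate → extracurricular participation → after-school program uptake), so it is a common cause of both.
No stated relationship gives free-lunch eligibility a causal route to after-school program uptake, so the correlation is explained by the shared upstream cause rather than a direct effect.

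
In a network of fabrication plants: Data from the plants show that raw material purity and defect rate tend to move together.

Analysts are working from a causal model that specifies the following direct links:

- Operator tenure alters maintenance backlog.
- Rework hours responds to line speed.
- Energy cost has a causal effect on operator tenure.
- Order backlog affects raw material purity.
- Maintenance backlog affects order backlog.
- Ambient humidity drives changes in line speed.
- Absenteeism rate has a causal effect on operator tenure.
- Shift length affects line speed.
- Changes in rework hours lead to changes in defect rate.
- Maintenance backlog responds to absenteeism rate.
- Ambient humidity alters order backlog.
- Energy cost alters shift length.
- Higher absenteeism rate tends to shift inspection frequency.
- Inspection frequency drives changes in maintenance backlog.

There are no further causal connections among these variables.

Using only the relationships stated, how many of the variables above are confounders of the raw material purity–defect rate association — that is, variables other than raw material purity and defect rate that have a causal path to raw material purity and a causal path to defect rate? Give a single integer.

2

The common causes are: ambient humidity (to raw material purity via ambient humidity → order backlog → raw material purity; to defect rate via ambient humidity → line speed → rework hours → defect rate); energy cost (to raw material purity via energy cost → operator tenure → maintenance backlog → order backlog → raw material purity; to defect rate via energy cost → shift length → line speed → rework hours → defect rate).
Every other variable lacks a causal path to at least one of raw material purity and defect rate.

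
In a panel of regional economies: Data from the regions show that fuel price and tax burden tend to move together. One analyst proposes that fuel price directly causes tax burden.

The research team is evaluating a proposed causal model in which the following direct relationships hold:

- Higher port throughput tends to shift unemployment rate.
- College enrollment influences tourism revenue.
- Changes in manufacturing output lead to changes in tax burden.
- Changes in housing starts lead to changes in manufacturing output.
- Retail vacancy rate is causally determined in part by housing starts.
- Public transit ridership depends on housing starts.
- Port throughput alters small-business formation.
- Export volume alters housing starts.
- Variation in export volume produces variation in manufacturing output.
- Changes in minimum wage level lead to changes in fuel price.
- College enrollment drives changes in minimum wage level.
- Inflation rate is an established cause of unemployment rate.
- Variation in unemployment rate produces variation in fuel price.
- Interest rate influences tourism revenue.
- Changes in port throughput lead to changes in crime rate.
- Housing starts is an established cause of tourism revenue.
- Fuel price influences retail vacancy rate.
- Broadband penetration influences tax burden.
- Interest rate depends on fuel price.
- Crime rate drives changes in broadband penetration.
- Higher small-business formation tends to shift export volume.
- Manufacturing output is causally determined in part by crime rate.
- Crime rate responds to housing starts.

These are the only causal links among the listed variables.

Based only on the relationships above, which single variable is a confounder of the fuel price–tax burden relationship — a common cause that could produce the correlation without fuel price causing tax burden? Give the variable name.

Port throughput has a causal path to fuel price (port throughput → unemployment rate → fuel price) and a separate causal path to tax burden (port throughput → crime rate → manufacturing output → tax burden), so it is a common cause of both.
No stated relationship gives fuel price a causal route to tax burden, so the correlation is explained by the shared upstream cause rather than a direct effect.

port throughput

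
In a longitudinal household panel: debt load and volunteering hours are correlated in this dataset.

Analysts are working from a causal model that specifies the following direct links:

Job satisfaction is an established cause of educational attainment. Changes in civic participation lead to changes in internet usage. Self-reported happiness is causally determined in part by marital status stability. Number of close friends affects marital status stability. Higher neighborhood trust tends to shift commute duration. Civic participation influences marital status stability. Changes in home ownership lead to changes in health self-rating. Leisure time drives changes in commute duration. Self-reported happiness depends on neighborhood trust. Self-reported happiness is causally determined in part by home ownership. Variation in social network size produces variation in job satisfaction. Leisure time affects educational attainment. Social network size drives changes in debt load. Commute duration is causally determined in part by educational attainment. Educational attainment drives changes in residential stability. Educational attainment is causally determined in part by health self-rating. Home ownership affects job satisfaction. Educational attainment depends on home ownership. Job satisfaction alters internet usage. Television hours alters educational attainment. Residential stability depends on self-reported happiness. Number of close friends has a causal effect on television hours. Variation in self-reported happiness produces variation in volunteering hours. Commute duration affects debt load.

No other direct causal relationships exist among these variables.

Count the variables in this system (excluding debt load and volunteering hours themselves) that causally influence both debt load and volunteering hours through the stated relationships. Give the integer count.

3

The common causes are: home ownership (to debt load via home ownership → educational attainment → commute duration → debt load; to volunteering hours via home ownership → self-reported happiness → volunteering hours); neighborhood trust (to debt load via neighborhood trust → commute duration → debt load; to volunteering hours via neighborhood trust → self-reported happiness → volunteering hours); number of close friends (to debt load via number of close friends → television hours → educational attainment → commute duration → debt load; to volunteering hours via number of close friends → marital status stability → self-reported happiness → volunteering hours).
Every other variable lacks a causal path to at least one of debt load and volunteering hours.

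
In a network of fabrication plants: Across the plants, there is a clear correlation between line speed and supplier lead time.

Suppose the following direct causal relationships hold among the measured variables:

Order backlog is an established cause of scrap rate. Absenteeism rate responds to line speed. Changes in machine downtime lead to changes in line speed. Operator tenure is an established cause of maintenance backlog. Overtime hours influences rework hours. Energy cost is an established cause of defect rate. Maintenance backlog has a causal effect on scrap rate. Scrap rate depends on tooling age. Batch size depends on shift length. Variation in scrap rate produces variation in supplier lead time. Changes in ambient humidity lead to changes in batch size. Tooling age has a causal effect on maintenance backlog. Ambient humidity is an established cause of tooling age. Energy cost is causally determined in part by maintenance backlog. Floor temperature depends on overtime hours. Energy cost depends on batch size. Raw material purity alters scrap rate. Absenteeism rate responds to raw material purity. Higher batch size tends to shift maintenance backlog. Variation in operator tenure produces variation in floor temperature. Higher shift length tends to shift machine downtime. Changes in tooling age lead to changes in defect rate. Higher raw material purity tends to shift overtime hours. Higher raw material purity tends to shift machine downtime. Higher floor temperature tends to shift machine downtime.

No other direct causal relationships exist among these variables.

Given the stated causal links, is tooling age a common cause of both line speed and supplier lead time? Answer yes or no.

Tooling age has no stated causal path to line speed. A confounder must cause both variables, so tooling age does not qualify.

no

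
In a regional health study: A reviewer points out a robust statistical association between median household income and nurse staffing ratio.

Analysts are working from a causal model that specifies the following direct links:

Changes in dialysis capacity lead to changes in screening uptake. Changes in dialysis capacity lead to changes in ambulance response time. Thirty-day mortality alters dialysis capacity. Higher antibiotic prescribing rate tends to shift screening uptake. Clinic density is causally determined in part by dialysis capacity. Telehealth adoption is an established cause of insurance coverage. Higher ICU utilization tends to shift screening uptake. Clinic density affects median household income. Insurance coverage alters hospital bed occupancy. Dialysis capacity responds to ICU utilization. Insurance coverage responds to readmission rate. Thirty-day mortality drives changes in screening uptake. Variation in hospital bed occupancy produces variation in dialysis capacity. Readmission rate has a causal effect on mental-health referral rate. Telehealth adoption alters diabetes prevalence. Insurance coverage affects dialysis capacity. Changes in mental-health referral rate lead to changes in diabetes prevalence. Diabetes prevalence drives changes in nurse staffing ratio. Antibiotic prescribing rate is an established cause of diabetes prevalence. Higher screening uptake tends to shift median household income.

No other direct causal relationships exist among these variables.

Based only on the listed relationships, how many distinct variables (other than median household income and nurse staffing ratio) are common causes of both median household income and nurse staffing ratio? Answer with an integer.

3

The common causes are: antibiotic prescribing rate (to median household income via antibiotic prescribing rate → screening uptake → median household income; to nurse staffing ratio via antibiotic prescribing rate → diabetes prevalence → nurse staffing ratio); readmission rate (to median household income via readmission rate → insurance coverage → dialysis capacity → clinic density → median household income; to nurse staffing ratio via readmission rate → mental-health referral rate → diabetes prevalence → nurse staffing ratio); telehealth adoption (to median household income via telehealth adoption → insurance coverage → dialysis capacity → clinic density → median household income; to nurse staffing ratio via telehealth adoption → diabetes prevalence → nurse staffing ratio).
Every other variable lacks a causal path to at least one of median household income and nurse staffing ratio.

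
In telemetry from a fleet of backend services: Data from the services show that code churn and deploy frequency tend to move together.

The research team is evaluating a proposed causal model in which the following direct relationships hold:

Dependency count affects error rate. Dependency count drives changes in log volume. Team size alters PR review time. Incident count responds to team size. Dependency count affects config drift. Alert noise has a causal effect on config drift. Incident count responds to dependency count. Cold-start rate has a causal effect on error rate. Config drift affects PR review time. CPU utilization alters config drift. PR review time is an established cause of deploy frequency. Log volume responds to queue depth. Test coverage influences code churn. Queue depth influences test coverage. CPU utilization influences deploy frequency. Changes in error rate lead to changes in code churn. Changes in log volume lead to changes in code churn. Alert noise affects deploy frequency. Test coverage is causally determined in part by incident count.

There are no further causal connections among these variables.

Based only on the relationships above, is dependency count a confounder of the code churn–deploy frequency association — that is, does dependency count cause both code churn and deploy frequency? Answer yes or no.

yes

Dependency count has a causal path to code churn (dependency count → error rate → code churn) and to deploy frequency (dependency count → config drift → PR review time → deploy frequency), so it is a common cause of both — a confounder.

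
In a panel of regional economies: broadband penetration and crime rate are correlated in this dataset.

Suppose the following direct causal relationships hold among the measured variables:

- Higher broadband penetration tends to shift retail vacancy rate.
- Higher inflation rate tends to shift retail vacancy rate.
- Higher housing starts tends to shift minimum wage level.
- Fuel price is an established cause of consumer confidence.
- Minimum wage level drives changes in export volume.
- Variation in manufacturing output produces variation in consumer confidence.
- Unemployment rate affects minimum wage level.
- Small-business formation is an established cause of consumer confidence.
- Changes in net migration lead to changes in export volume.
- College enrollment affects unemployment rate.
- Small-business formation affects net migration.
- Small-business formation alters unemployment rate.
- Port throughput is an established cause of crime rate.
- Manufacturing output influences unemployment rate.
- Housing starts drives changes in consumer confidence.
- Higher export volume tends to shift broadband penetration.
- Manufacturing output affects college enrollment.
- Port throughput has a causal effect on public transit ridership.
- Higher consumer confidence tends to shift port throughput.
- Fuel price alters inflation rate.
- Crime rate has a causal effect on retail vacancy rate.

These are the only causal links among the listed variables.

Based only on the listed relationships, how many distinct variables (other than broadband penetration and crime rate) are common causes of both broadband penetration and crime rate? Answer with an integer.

3

The common causes are: housing starts (to broadband penetration via housing starts → minimum wage level → export volume → broadband penetration; to crime rate via housing starts → consumer confidence → port throughput → crime rate); manufacturing output (to broadband penetration via manufacturing output → unemployment rate → minimum wage level → export volume → broadband penetration; to crime rate via manufacturing output → consumer confidence → port throughput → crime rate); small-business formation (to broadband penetration via small-business formation → net migration → export volume → broadband penetration; to crime rate via small-business formation → consumer confidence → port throughput → crime rate).
Every other variable lacks a causal path to at least one of broadband penetration and crime rate.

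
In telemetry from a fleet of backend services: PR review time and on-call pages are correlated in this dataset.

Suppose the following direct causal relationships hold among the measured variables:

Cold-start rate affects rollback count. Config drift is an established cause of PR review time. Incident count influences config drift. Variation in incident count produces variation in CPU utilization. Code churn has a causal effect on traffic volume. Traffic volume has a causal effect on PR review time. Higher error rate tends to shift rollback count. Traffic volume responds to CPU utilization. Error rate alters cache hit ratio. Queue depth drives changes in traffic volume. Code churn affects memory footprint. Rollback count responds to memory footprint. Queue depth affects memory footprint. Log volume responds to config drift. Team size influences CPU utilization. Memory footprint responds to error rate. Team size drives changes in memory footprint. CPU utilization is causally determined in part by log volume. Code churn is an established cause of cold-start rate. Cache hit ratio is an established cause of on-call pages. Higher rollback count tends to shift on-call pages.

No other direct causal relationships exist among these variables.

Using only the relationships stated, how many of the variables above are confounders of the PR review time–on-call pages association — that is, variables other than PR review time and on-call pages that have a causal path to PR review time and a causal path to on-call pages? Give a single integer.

3

The common causes are: code churn (to PR review time via code churn → traffic volume → PR review time; to on-call pages via code churn → cold-start rate → rollback count → on-call pages); queue depth (to PR review time via queue depth → traffic volume → PR review time; to on-call pages via queue depth → memory footprint → rollback count → on-call pages); team size (to PR review time via team size → CPU utilization → traffic volume → PR review time; to on-call pages via team size → memory footprint → rollback count → on-call pages).
Every other variable lacks a causal path to at least one of PR review time and on-call pages.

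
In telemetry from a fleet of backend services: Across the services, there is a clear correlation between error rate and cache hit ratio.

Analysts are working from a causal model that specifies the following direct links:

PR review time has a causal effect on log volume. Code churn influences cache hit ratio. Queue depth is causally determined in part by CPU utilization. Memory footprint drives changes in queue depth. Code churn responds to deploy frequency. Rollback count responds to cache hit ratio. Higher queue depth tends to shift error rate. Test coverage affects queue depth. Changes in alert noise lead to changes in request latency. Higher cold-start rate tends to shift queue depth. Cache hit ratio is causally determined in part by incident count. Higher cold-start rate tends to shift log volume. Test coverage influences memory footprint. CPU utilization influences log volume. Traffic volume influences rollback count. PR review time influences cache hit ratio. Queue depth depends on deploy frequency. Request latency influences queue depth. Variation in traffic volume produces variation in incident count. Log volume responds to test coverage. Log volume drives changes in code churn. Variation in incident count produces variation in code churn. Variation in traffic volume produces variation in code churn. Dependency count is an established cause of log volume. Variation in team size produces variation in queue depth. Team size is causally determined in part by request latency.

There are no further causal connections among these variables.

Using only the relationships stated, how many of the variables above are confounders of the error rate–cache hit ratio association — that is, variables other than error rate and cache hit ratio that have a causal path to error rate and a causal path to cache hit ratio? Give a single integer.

The common causes are: CPU utilization (to error rate via CPU utilization → queue depth → error rate; to cache hit ratio via CPU utilization → log volume → code churn → cache hit ratio); cold-start rate (to error rate via cold-start rate → queue depth → error rate; to cache hit ratio via cold-start rate → log volume → code churn → cache hit ratio); deploy frequency (to error rate via deploy frequency → queue depth → error rate; to cache hit ratio via deploy frequency → code churn → cache hit ratio); test coverage (to error rate via test coverage → queue depth → error rate; to cache hit ratio via test coverage → log volume → code churn → cache hit ratio).
Every other variable lacks a causal path to at least one of error rate and cache hit ratio.

4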